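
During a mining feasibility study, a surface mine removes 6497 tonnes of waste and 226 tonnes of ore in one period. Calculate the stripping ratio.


Stripping ratio = waste tonnage / ore tonnage
= 6497 / 226
= 28.7478

28.7478


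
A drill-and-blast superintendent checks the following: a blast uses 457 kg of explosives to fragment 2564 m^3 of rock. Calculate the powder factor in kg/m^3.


Powder factor = explosive mass / rock volume
= 457 / 2564
= 0.1782 kg/m^3

0.1782 kg/m^3


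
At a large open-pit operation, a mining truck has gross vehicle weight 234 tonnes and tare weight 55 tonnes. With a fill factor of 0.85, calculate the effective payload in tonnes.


152.15 tonnes

Maximum payload = gross - tare
= 234 - 55 = 179 tonnes
Effective payload = max payload * fill factor
= 179 * 0.85
= 152.15 tonnes


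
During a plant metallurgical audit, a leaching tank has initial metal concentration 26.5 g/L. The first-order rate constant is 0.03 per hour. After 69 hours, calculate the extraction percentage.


Compute the exponent:
-k * t = -0.03 * 69 = -2.07
Remaining concentration:
C = 26.5 * exp(-2.07)
= 26.5 * 0.1261857817
= 3.343923215 g/L
Extracted = 26.5 - 3.343923215 = 23.15607678 g/L
Extraction % = 23.15607678 / 26.5 * 100
= 87.3814%

87.3814%


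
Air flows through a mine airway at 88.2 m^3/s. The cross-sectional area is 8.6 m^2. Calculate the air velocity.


Velocity = flow rate / cross-sectional area
= 88.2 / 8.6
= 10.2558 m/s

10.2558 m/s


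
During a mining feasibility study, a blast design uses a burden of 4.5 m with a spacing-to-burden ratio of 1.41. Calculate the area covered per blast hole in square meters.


28.5525 m^2

First, find the spacing:
Spacing = burden * ratio = 4.5 * 1.41
= 6.345 m
Then, calculate the area:
Area = burden * spacing = 4.5 * 6.345
= 28.5525 m^2


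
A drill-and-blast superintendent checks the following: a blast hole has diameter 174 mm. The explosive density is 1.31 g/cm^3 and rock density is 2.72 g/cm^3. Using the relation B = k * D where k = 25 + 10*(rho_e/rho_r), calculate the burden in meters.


5.188 m

First, compute k:
rho_e / rho_r = 1.31 / 2.72 = 0.4816176471
k = 25 + 10 * 0.4816176471 = 29.81617647
Then, compute burden:
B = k * D / 1000 = 29.81617647 * 174 / 1000
= 5188.014706 / 1000
= 5.188 m


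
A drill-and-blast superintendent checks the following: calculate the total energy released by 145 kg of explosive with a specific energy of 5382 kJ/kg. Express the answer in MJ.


780.39 MJ

Energy = mass * specific_energy / 1000
= 145 * 5382 / 1000
= 780390 / 1000
= 780.39 MJ


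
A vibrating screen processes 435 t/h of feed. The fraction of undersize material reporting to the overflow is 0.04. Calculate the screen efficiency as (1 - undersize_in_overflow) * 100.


96.0%

Screen efficiency = (1 - fraction of undersize in overflow) * 100
= (1 - 0.04) * 100
= 0.96 * 100
= 96.0%


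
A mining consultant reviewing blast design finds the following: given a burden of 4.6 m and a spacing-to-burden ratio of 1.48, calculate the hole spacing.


Spacing = burden * ratio
= 4.6 * 1.48
= 6.808 m

6.808 m


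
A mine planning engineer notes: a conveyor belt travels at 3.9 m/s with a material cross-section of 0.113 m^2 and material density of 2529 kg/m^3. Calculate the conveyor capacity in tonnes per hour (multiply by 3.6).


4012.3091 t/h

Volumetric flow = speed * area
= 3.9 * 0.113 = 0.4407 m^3/s
Mass flow = volumetric * density
= 0.4407 * 2529 = 1114.5303 kg/s
Convert to t/h: multiply by 3.6
Capacity = 1114.5303 * 3.6
= 4012.3091 t/h


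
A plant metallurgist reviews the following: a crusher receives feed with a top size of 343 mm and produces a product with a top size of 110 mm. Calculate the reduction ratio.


Reduction ratio = feed size / product size
= 343 / 110
= 3.1182

3.1182


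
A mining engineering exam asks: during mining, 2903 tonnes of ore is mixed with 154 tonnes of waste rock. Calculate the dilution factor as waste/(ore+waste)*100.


Total material = ore + waste
= 2903 + 154 = 3057 tonnes
Dilution = waste / total * 100
= 154 / 3057 * 100
= 0.0503761858 * 100
= 5.0376%

5.0376%


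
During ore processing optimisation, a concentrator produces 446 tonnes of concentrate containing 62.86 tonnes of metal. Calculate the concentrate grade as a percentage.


Grade = (metal in concentrate / concentrate mass) * 100
= (62.86 / 446) * 100
= 0.140941704 * 100
= 14.0942%

14.0942%


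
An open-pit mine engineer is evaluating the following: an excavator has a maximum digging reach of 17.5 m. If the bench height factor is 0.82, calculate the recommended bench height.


Bench height = reach * factor
= 17.5 * 0.82
= 14.35 m

14.35 m


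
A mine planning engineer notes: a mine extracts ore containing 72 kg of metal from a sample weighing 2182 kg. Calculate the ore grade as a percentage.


3.2997%

Ore grade = (metal mass / ore mass) * 100
= (72 / 2182) * 100
= 0.03299725023 * 100
= 3.2997%


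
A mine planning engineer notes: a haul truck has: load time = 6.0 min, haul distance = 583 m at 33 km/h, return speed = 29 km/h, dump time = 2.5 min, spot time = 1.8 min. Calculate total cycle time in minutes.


12.5662 min

Convert haul speed to m/min: 33 * 1000/60 = 550 m/min
Haul time = 583 / 550 = 1.06 min
Convert return speed to m/min: 29 * 1000/60 = 483.3333333 m/min
Return time = 583 / 483.3333333 = 1.206206897 min
Total cycle time:
= 6.0 + 1.06 + 2.5 + 1.206206897 + 1.8
= 12.5662 min


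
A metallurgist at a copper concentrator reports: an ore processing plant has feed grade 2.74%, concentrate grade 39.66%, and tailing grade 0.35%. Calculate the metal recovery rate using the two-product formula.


Using the two-product formula:
R = 100 * c * (f - t) / (f * (c - t))
Numerator = 100 * 39.66 * (2.74 - 0.35)
= 100 * 39.66 * 2.39
= 9478.74
Denominator = 2.74 * (39.66 - 0.35)
= 2.74 * 39.31
= 107.7094
R = 9478.74 / 107.7094
= 88.0029%

88.0029%


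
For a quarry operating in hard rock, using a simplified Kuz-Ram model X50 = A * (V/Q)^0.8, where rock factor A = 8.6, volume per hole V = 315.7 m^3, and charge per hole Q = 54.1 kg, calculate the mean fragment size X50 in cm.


Compute V/Q:
V/Q = 315.7 / 54.1 = 5.835489834
Raise to the power 0.8:
(V/Q)^0.8 = 5.835489834^0.8 = 4.100736402
Multiply by A:
X50 = 8.6 * 4.100736402
= 35.2663 cm

35.2663 cm


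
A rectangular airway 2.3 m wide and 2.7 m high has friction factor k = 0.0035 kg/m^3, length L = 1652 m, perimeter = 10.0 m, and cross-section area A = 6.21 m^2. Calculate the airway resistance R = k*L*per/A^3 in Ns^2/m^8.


Compute the numerator:
k * L * per = 0.0035 * 1652 * 10.0
= 57.82
Compute the denominator:
A^3 = 6.21^3 = 239.483061
Resistance:
R = 57.82 / 239.483061
= 0.2414 Ns^2/m^8

0.2414 Ns^2/m^8


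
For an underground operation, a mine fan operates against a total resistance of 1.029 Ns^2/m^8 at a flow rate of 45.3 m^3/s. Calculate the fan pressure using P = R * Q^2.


Compute Q^2:
Q^2 = 45.3^2 = 2052.09
Compute pressure:
P = R * Q^2 = 1.029 * 2052.09
= 2111.6006 Pa

2111.6006 Pa


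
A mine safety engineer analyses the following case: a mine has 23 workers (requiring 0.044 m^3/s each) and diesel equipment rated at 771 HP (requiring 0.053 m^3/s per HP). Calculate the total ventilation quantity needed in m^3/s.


41.875 m^3/s

Airflow for workers:
Q_people = 23 * 0.044 = 1.012 m^3/s
Airflow for diesel equipment:
Q_diesel = 771 * 0.053 = 40.863 m^3/s
Total ventilation:
Q_total = 1.012 + 40.863
= 41.875 m^3/s


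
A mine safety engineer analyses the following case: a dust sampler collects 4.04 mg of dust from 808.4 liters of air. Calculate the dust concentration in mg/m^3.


4.9975 mg/m^3

Convert liters to m^3: 1 m^3 = 1000 L
Concentration = mass / volume * 1000
= 4.04 / 808.4 * 1000
= 0.004997525977 * 1000
= 4.9975 mg/m^3


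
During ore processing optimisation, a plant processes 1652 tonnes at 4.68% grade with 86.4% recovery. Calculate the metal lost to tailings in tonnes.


10.5146 tonnes

Total metal in feed:
= 1652 * 4.68 / 100 = 77.3136 tonnes
Metal recovered:
= 77.3136 * 86.4 / 100 = 66.7989504 tonnes
Metal lost to tailings:
= 77.3136 - 66.7989504
= 10.5146 tonnes


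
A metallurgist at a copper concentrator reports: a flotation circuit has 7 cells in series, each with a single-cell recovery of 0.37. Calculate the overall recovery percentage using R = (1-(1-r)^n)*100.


96.061%

Complement of single-cell recovery:
1 - r = 1 - 0.37 = 0.63
Raise to power n:
(1 - r)^7 = 0.63^7 = 0.03938980639
Overall recovery:
R = (1 - 0.03938980639) * 100
= 96.061%


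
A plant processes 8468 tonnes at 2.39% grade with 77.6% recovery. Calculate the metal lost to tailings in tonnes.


45.3343 tonnes

Total metal in feed:
= 8468 * 2.39 / 100 = 202.3852 tonnes
Metal recovered:
= 202.3852 * 77.6 / 100 = 157.0509152 tonnes
Metal lost to tailings:
= 202.3852 - 157.0509152
= 45.3343 tonnes


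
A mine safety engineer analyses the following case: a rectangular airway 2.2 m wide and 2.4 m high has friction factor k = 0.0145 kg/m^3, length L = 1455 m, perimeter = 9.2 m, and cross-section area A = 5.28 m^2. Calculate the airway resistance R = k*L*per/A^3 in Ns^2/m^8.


Compute the numerator:
k * L * per = 0.0145 * 1455 * 9.2
= 194.097
Compute the denominator:
A^3 = 5.28^3 = 147.197952
Resistance:
R = 194.097 / 147.197952
= 1.3186 Ns^2/m^8

1.3186 Ns^2/m^8


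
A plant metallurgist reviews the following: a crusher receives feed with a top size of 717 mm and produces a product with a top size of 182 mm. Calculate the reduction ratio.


Reduction ratio = feed size / product size
= 717 / 182
= 3.9396

3.9396


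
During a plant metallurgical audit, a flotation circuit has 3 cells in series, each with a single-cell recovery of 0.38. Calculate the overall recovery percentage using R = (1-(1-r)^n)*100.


Complement of single-cell recovery:
1 - r = 1 - 0.38 = 0.62
Raise to power n:
(1 - r)^3 = 0.62^3 = 0.238328
Overall recovery:
R = (1 - 0.238328) * 100
= 76.1672%

76.1672%


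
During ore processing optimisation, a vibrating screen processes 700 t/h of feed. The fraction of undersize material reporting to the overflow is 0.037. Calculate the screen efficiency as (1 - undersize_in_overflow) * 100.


96.3%

Screen efficiency = (1 - fraction of undersize in overflow) * 100
= (1 - 0.037) * 100
= 0.963 * 100
= 96.3%


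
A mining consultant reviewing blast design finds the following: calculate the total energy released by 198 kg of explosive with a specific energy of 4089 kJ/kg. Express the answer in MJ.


Energy = mass * specific_energy / 1000
= 198 * 4089 / 1000
= 809622 / 1000
= 809.622 MJ

809.622 MJ


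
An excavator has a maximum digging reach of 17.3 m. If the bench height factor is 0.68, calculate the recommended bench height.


Bench height = reach * factor
= 17.3 * 0.68
= 11.764 m

11.764 m


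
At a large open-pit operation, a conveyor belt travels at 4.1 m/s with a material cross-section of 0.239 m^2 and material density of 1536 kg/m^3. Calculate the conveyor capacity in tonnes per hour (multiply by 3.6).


Volumetric flow = speed * area
= 4.1 * 0.239 = 0.9799 m^3/s
Mass flow = volumetric * density
= 0.9799 * 1536 = 1505.1264 kg/s
Convert to t/h: multiply by 3.6
Capacity = 1505.1264 * 3.6
= 5418.455 t/h

5418.455 t/h


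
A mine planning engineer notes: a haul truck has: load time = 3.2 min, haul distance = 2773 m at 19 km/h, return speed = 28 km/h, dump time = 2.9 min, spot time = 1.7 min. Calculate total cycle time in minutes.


Convert haul speed to m/min: 19 * 1000/60 = 316.6666667 m/min
Haul time = 2773 / 316.6666667 = 8.756842105 min
Convert return speed to m/min: 28 * 1000/60 = 466.6666667 m/min
Return time = 2773 / 466.6666667 = 5.942142857 min
Total cycle time:
= 3.2 + 8.756842105 + 2.9 + 5.942142857 + 1.7
= 22.499 min

22.499 min


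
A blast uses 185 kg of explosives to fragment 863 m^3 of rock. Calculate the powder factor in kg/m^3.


Powder factor = explosive mass / rock volume
= 185 / 863
= 0.2144 kg/m^3

0.2144 kg/m^3


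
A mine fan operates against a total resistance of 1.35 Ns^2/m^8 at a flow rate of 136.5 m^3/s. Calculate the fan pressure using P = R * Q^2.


Compute Q^2:
Q^2 = 136.5^2 = 18632.25
Compute pressure:
P = R * Q^2 = 1.35 * 18632.25
= 25153.5375 Pa

25153.5375 Pa


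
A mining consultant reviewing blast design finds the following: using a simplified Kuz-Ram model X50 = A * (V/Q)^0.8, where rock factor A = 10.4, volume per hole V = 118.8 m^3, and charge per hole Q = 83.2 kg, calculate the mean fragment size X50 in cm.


Compute V/Q:
V/Q = 118.8 / 83.2 = 1.427884615
Raise to the power 0.8:
(V/Q)^0.8 = 1.427884615^0.8 = 1.329702519
Multiply by A:
X50 = 10.4 * 1.329702519
= 13.8289 cm

13.8289 cm


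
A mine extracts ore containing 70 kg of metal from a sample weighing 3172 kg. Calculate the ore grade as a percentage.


Ore grade = (metal mass / ore mass) * 100
= (70 / 3172) * 100
= 0.02206809584 * 100
= 2.2068%

2.2068%


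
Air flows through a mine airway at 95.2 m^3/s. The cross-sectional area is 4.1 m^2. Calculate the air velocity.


Velocity = flow rate / cross-sectional area
= 95.2 / 4.1
= 23.2195 m/s

23.2195 m/s


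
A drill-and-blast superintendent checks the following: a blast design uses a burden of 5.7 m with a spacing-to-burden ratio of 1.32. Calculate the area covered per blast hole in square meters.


First, find the spacing:
Spacing = burden * ratio = 5.7 * 1.32
= 7.524 m
Then, calculate the area:
Area = burden * spacing = 5.7 * 7.524
= 42.8868 m^2

42.8868 m^2


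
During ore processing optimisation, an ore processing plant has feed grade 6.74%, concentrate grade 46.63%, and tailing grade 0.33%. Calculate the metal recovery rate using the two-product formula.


Using the two-product formula:
R = 100 * c * (f - t) / (f * (c - t))
Numerator = 100 * 46.63 * (6.74 - 0.33)
= 100 * 46.63 * 6.41
= 29889.83
Denominator = 6.74 * (46.63 - 0.33)
= 6.74 * 46.3
= 312.062
R = 29889.83 / 312.062
= 95.7817%

95.7817%


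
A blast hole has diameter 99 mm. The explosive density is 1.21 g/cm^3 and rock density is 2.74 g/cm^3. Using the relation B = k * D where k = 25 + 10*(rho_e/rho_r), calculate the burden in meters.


2.9122 m

First, compute k:
rho_e / rho_r = 1.21 / 2.74 = 0.4416058394
k = 25 + 10 * 0.4416058394 = 29.41605839
Then, compute burden:
B = k * D / 1000 = 29.41605839 * 99 / 1000
= 2912.189781 / 1000
= 2.9122 m


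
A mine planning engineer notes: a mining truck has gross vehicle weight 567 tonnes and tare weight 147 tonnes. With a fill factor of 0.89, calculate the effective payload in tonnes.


Maximum payload = gross - tare
= 567 - 147 = 420 tonnes
Effective payload = max payload * fill factor
= 420 * 0.89
= 373.8 tonnes

373.8 tonnes


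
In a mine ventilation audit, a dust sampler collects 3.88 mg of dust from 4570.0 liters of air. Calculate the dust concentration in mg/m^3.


Convert liters to m^3: 1 m^3 = 1000 L
Concentration = mass / volume * 1000
= 3.88 / 4570.0 * 1000
= 0.0008490153173 * 1000
= 0.849 mg/m^3

0.849 mg/m^3


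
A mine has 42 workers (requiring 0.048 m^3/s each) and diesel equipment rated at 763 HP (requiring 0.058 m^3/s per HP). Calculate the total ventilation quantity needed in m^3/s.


Airflow for workers:
Q_people = 42 * 0.048 = 2.016 m^3/s
Airflow for diesel equipment:
Q_diesel = 763 * 0.058 = 44.254 m^3/s
Total ventilation:
Q_total = 2.016 + 44.254
= 46.27 m^3/s

46.27 m^3/s


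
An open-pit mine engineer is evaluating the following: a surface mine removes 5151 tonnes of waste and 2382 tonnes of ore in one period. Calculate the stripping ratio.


2.1625

Stripping ratio = waste tonnage / ore tonnage
= 5151 / 2382
= 2.1625


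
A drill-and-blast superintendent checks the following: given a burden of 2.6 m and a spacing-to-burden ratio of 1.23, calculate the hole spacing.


Spacing = burden * ratio
= 2.6 * 1.23
= 3.198 m

3.198 m


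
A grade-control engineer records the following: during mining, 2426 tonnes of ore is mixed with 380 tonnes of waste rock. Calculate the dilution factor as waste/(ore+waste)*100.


Total material = ore + waste
= 2426 + 380 = 2806 tonnes
Dilution = waste / total * 100
= 380 / 2806 * 100
= 0.1354240912 * 100
= 13.5424%

13.5424%


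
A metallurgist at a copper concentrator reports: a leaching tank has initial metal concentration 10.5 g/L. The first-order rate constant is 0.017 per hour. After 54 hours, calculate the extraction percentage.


60.0683%

Compute the exponent:
-k * t = -0.017 * 54 = -0.918
Remaining concentration:
C = 10.5 * exp(-0.918)
= 10.5 * 0.3993168767
= 4.192827206 g/L
Extracted = 10.5 - 4.192827206 = 6.307172794 g/L
Extraction % = 6.307172794 / 10.5 * 100
= 60.0683%


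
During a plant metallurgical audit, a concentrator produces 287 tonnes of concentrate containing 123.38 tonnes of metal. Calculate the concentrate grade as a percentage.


Grade = (metal in concentrate / concentrate mass) * 100
= (123.38 / 287) * 100
= 0.4298954704 * 100
= 42.9895%

42.9895%


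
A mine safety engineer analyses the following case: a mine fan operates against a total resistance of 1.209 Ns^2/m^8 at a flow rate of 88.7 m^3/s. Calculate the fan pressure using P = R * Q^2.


9512.0372 Pa

Compute Q^2:
Q^2 = 88.7^2 = 7867.69
Compute pressure:
P = R * Q^2 = 1.209 * 7867.69
= 9512.0372 Pa


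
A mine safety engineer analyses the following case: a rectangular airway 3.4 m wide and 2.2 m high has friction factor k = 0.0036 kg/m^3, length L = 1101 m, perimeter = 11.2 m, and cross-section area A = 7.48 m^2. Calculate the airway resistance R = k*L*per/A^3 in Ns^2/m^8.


Compute the numerator:
k * L * per = 0.0036 * 1101 * 11.2
= 44.39232
Compute the denominator:
A^3 = 7.48^3 = 418.508992
Resistance:
R = 44.39232 / 418.508992
= 0.1061 Ns^2/m^8

0.1061 Ns^2/m^8


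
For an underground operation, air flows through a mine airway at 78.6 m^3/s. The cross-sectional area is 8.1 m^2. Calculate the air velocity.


9.7037 m/s

Velocity = flow rate / cross-sectional area
= 78.6 / 8.1
= 9.7037 m/s


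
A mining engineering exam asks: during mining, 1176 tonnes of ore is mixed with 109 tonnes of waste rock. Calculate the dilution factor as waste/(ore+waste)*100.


Total material = ore + waste
= 1176 + 109 = 1285 tonnes
Dilution = waste / total * 100
= 109 / 1285 * 100
= 0.08482490272 * 100
= 8.4825%

8.4825%


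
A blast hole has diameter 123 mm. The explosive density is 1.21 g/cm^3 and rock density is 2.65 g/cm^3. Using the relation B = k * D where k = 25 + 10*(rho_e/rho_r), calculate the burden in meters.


First, compute k:
rho_e / rho_r = 1.21 / 2.65 = 0.4566037736
k = 25 + 10 * 0.4566037736 = 29.56603774
Then, compute burden:
B = k * D / 1000 = 29.56603774 * 123 / 1000
= 3636.622642 / 1000
= 3.6366 m

3.6366 m


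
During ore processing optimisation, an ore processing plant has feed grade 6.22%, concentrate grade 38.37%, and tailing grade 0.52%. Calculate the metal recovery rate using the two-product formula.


Using the two-product formula:
R = 100 * c * (f - t) / (f * (c - t))
Numerator = 100 * 38.37 * (6.22 - 0.52)
= 100 * 38.37 * 5.7
= 21870.9
Denominator = 6.22 * (38.37 - 0.52)
= 6.22 * 37.85
= 235.427
R = 21870.9 / 235.427
= 92.8989%

92.8989%


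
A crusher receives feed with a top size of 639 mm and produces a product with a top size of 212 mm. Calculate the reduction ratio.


3.0142

Reduction ratio = feed size / product size
= 639 / 212
= 3.0142


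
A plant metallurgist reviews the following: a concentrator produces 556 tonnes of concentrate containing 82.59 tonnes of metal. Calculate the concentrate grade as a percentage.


14.8543%

Grade = (metal in concentrate / concentrate mass) * 100
= (82.59 / 556) * 100
= 0.1485431655 * 100
= 14.8543%


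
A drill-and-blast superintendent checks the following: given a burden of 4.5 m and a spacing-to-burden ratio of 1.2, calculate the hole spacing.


Spacing = burden * ratio
= 4.5 * 1.2
= 5.4 m

5.4 m


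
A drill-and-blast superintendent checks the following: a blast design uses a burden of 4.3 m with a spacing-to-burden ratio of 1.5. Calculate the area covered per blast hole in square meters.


First, find the spacing:
Spacing = burden * ratio = 4.3 * 1.5
= 6.45 m
Then, calculate the area:
Area = burden * spacing = 4.3 * 6.45
= 27.735 m^2

27.735 m^2


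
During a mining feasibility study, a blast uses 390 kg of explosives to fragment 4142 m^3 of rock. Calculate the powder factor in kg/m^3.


Powder factor = explosive mass / rock volume
= 390 / 4142
= 0.0942 kg/m^3

0.0942 kg/m^3


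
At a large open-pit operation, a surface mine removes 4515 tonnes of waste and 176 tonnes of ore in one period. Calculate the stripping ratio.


25.6534

Stripping ratio = waste tonnage / ore tonnage
= 4515 / 176
= 25.6534


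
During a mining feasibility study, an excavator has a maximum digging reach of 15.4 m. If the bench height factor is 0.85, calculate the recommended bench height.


Bench height = reach * factor
= 15.4 * 0.85
= 13.09 m

13.09 m


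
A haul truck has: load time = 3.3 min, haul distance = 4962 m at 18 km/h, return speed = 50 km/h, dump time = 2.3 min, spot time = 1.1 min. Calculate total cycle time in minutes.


29.1944 min

Convert haul speed to m/min: 18 * 1000/60 = 300 m/min
Haul time = 4962 / 300 = 16.54 min
Convert return speed to m/min: 50 * 1000/60 = 833.3333333 m/min
Return time = 4962 / 833.3333333 = 5.9544 min
Total cycle time:
= 3.3 + 16.54 + 2.3 + 5.9544 + 1.1
= 29.1944 min


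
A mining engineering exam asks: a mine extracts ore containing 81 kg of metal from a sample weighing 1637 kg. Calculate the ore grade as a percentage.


4.9481%

Ore grade = (metal mass / ore mass) * 100
= (81 / 1637) * 100
= 0.04948075748 * 100
= 4.9481%


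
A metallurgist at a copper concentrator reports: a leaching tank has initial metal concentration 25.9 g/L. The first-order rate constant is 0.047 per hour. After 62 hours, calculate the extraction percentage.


Compute the exponent:
-k * t = -0.047 * 62 = -2.914
Remaining concentration:
C = 25.9 * exp(-2.914)
= 25.9 * 0.05425826218
= 1.40528899 g/L
Extracted = 25.9 - 1.40528899 = 24.49471101 g/L
Extraction % = 24.49471101 / 25.9 * 100
= 94.5742%

94.5742%


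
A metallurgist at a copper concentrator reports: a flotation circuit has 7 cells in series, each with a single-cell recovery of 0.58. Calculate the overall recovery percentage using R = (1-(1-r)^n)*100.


Complement of single-cell recovery:
1 - r = 1 - 0.58 = 0.42
Raise to power n:
(1 - r)^7 = 0.42^7 = 0.002305393332
Overall recovery:
R = (1 - 0.002305393332) * 100
= 99.7695%

99.7695%


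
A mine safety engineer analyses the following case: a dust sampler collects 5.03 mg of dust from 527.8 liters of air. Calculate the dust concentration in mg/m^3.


Convert liters to m^3: 1 m^3 = 1000 L
Concentration = mass / volume * 1000
= 5.03 / 527.8 * 1000
= 0.009530125047 * 1000
= 9.5301 mg/m^3

9.5301 mg/m^3


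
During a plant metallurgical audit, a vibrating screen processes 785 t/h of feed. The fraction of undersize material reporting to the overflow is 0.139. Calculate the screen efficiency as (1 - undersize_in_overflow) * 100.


Screen efficiency = (1 - fraction of undersize in overflow) * 100
= (1 - 0.139) * 100
= 0.861 * 100
= 86.1%

86.1%


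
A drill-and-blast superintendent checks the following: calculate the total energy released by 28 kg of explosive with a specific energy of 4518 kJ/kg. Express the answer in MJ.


Energy = mass * specific_energy / 1000
= 28 * 4518 / 1000
= 126504 / 1000
= 126.504 MJ

126.504 MJ


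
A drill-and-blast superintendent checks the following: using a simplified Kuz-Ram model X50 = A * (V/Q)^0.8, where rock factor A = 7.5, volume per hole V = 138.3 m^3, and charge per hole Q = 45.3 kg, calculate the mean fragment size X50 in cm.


18.3164 cm

Compute V/Q:
V/Q = 138.3 / 45.3 = 3.052980132
Raise to the power 0.8:
(V/Q)^0.8 = 3.052980132^0.8 = 2.442188503
Multiply by A:
X50 = 7.5 * 2.442188503
= 18.3164 cm


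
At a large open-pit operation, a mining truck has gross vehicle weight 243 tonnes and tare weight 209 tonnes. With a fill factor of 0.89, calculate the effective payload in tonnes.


30.26 tonnes

Maximum payload = gross - tare
= 243 - 209 = 34 tonnes
Effective payload = max payload * fill factor
= 34 * 0.89
= 30.26 tonnes


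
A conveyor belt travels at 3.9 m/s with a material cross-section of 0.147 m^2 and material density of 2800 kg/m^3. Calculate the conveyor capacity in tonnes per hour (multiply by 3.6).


5778.864 t/h

Volumetric flow = speed * area
= 3.9 * 0.147 = 0.5733 m^3/s
Mass flow = volumetric * density
= 0.5733 * 2800 = 1605.24 kg/s
Convert to t/h: multiply by 3.6
Capacity = 1605.24 * 3.6
= 5778.864 t/h


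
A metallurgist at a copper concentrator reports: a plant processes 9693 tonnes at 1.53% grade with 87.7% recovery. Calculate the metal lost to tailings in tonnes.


Total metal in feed:
= 9693 * 1.53 / 100 = 148.3029 tonnes
Metal recovered:
= 148.3029 * 87.7 / 100 = 130.0616433 tonnes
Metal lost to tailings:
= 148.3029 - 130.0616433
= 18.2413 tonnes

18.2413 tonnes


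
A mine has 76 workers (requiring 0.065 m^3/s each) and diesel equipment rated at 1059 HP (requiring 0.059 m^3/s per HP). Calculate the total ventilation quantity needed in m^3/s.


67.421 m^3/s

Airflow for workers:
Q_people = 76 * 0.065 = 4.94 m^3/s
Airflow for diesel equipment:
Q_diesel = 1059 * 0.059 = 62.481 m^3/s
Total ventilation:
Q_total = 4.94 + 62.481
= 67.421 m^3/s


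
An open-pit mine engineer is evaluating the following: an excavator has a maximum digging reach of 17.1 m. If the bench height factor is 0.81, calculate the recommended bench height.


Bench height = reach * factor
= 17.1 * 0.81
= 13.851 m

13.851 m


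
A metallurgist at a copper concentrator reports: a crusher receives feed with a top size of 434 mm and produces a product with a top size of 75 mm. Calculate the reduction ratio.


5.7867

Reduction ratio = feed size / product size
= 434 / 75
= 5.7867


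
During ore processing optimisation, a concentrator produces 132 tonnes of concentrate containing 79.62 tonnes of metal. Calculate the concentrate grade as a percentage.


60.3182%

Grade = (metal in concentrate / concentrate mass) * 100
= (79.62 / 132) * 100
= 0.6031818182 * 100
= 60.3182%


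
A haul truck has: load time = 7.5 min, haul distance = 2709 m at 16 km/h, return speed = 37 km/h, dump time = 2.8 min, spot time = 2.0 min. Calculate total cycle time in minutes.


Convert haul speed to m/min: 16 * 1000/60 = 266.6666667 m/min
Haul time = 2709 / 266.6666667 = 10.15875 min
Convert return speed to m/min: 37 * 1000/60 = 616.6666667 m/min
Return time = 2709 / 616.6666667 = 4.392972973 min
Total cycle time:
= 7.5 + 10.15875 + 2.8 + 4.392972973 + 2.0
= 26.8517 min

26.8517 min


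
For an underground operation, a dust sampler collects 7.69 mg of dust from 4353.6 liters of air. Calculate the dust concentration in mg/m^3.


1.7664 mg/m^3

Convert liters to m^3: 1 m^3 = 1000 L
Concentration = mass / volume * 1000
= 7.69 / 4353.6 * 1000
= 0.001766354282 * 1000
= 1.7664 mg/m^3


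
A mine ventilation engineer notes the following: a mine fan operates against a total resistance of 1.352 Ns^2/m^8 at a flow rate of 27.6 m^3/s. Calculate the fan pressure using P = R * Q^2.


1029.8995 Pa

Compute Q^2:
Q^2 = 27.6^2 = 761.76
Compute pressure:
P = R * Q^2 = 1.352 * 761.76
= 1029.8995 Pa


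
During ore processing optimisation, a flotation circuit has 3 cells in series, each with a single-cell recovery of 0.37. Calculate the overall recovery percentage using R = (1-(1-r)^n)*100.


Complement of single-cell recovery:
1 - r = 1 - 0.37 = 0.63
Raise to power n:
(1 - r)^3 = 0.63^3 = 0.250047
Overall recovery:
R = (1 - 0.250047) * 100
= 74.9953%

74.9953%


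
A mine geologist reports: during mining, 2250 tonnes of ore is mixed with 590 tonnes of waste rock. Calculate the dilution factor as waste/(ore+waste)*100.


20.7746%

Total material = ore + waste
= 2250 + 590 = 2840 tonnes
Dilution = waste / total * 100
= 590 / 2840 * 100
= 0.2077464789 * 100
= 20.7746%


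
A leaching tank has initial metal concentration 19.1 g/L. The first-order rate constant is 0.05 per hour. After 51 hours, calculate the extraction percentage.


92.1918%

Compute the exponent:
-k * t = -0.05 * 51 = -2.55
Remaining concentration:
C = 19.1 * exp(-2.55)
= 19.1 * 0.078081666
= 1.491359821 g/L
Extracted = 19.1 - 1.491359821 = 17.60864018 g/L
Extraction % = 17.60864018 / 19.1 * 100
= 92.1918%


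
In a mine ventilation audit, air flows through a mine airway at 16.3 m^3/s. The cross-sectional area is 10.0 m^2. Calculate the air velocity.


1.63 m/s

Velocity = flow rate / cross-sectional area
= 16.3 / 10.0
= 1.63 m/s


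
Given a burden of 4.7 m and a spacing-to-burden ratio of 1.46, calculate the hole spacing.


Spacing = burden * ratio
= 4.7 * 1.46
= 6.862 m

6.862 m


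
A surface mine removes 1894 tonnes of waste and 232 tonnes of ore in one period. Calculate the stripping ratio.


8.1638

Stripping ratio = waste tonnage / ore tonnage
= 1894 / 232
= 8.1638


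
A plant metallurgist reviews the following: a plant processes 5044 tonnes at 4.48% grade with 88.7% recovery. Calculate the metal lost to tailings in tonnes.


25.5347 tonnes

Total metal in feed:
= 5044 * 4.48 / 100 = 225.9712 tonnes
Metal recovered:
= 225.9712 * 88.7 / 100 = 200.4364544 tonnes
Metal lost to tailings:
= 225.9712 - 200.4364544
= 25.5347 tonnes


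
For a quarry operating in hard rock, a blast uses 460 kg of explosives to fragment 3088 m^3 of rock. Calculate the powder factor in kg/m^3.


0.149 kg/m^3

Powder factor = explosive mass / rock volume
= 460 / 3088
= 0.149 kg/m^3


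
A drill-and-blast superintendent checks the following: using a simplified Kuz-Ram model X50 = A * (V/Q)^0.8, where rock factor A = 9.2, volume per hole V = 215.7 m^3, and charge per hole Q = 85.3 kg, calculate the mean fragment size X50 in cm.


19.3245 cm

Compute V/Q:
V/Q = 215.7 / 85.3 = 2.528722157
Raise to the power 0.8:
(V/Q)^0.8 = 2.528722157^0.8 = 2.10049132
Multiply by A:
X50 = 9.2 * 2.10049132
= 19.3245 cm


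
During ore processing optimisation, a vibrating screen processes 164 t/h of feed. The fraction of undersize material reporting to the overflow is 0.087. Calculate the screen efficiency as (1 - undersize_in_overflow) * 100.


Screen efficiency = (1 - fraction of undersize in overflow) * 100
= (1 - 0.087) * 100
= 0.913 * 100
= 91.3%

91.3%


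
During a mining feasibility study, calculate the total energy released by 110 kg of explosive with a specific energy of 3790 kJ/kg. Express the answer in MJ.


416.9 MJ

Energy = mass * specific_energy / 1000
= 110 * 3790 / 1000
= 416900 / 1000
= 416.9 MJ


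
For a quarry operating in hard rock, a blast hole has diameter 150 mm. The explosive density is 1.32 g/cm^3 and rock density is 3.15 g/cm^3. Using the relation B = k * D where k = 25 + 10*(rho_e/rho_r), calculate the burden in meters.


4.3786 m

First, compute k:
rho_e / rho_r = 1.32 / 3.15 = 0.419047619
k = 25 + 10 * 0.419047619 = 29.19047619
Then, compute burden:
B = k * D / 1000 = 29.19047619 * 150 / 1000
= 4378.571429 / 1000
= 4.3786 m


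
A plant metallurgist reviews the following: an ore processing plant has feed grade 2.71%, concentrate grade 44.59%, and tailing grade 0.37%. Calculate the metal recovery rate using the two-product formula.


Using the two-product formula:
R = 100 * c * (f - t) / (f * (c - t))
Numerator = 100 * 44.59 * (2.71 - 0.37)
= 100 * 44.59 * 2.34
= 10434.06
Denominator = 2.71 * (44.59 - 0.37)
= 2.71 * 44.22
= 119.8362
R = 10434.06 / 119.8362
= 87.0693%

87.0693%


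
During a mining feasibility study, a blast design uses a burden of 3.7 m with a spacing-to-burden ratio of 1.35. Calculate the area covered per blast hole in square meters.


18.4815 m^2

First, find the spacing:
Spacing = burden * ratio = 3.7 * 1.35
= 4.995 m
Then, calculate the area:
Area = burden * spacing = 3.7 * 4.995
= 18.4815 m^2


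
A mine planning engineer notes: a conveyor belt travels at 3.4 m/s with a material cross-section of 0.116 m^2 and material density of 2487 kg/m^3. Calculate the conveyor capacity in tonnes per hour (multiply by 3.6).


Volumetric flow = speed * area
= 3.4 * 0.116 = 0.3944 m^3/s
Mass flow = volumetric * density
= 0.3944 * 2487 = 980.8728 kg/s
Convert to t/h: multiply by 3.6
Capacity = 980.8728 * 3.6
= 3531.1421 t/h

3531.1421 t/h


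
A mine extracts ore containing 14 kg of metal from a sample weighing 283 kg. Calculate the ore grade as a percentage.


4.947%

Ore grade = (metal mass / ore mass) * 100
= (14 / 283) * 100
= 0.04946996466 * 100
= 4.947%


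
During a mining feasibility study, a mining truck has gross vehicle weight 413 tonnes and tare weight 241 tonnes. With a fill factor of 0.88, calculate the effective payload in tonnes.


Maximum payload = gross - tare
= 413 - 241 = 172 tonnes
Effective payload = max payload * fill factor
= 172 * 0.88
= 151.36 tonnes

151.36 tonnes


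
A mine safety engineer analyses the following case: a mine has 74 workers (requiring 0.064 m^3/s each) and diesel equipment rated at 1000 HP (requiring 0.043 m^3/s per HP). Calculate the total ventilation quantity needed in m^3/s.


47.736 m^3/s

Airflow for workers:
Q_people = 74 * 0.064 = 4.736 m^3/s
Airflow for diesel equipment:
Q_diesel = 1000 * 0.043 = 43.0 m^3/s
Total ventilation:
Q_total = 4.736 + 43.0
= 47.736 m^3/s


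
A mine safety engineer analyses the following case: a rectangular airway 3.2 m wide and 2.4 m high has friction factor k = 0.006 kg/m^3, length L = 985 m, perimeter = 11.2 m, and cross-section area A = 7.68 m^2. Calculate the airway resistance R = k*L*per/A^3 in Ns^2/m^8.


0.1461 Ns^2/m^8

Compute the numerator:
k * L * per = 0.006 * 985 * 11.2
= 66.192
Compute the denominator:
A^3 = 7.68^3 = 452.984832
Resistance:
R = 66.192 / 452.984832
= 0.1461 Ns^2/m^8


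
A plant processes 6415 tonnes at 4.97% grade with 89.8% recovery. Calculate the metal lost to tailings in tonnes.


Total metal in feed:
= 6415 * 4.97 / 100 = 318.8255 tonnes
Metal recovered:
= 318.8255 * 89.8 / 100 = 286.305299 tonnes
Metal lost to tailings:
= 318.8255 - 286.305299
= 32.5202 tonnes

32.5202 tonnes


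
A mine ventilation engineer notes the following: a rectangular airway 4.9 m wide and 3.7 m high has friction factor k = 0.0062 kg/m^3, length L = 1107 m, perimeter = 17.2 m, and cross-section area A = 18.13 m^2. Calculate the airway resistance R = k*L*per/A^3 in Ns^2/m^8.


0.0198 Ns^2/m^8

Compute the numerator:
k * L * per = 0.0062 * 1107 * 17.2
= 118.05048
Compute the denominator:
A^3 = 18.13^3 = 5959.274797
Resistance:
R = 118.05048 / 5959.274797
= 0.0198 Ns^2/m^8


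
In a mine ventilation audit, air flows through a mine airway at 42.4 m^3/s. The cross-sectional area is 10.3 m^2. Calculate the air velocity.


Velocity = flow rate / cross-sectional area
= 42.4 / 10.3
= 4.1165 m/s

4.1165 m/s


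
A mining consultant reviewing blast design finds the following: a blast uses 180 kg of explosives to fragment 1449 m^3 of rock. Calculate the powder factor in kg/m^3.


Powder factor = explosive mass / rock volume
= 180 / 1449
= 0.1242 kg/m^3

0.1242 kg/m^3


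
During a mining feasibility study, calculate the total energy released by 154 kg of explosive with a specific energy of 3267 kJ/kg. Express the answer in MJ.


Energy = mass * specific_energy / 1000
= 154 * 3267 / 1000
= 503118 / 1000
= 503.118 MJ

503.118 MJ


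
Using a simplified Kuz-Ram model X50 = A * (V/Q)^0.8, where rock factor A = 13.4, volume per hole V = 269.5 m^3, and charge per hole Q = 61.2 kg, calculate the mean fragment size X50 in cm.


Compute V/Q:
V/Q = 269.5 / 61.2 = 4.403594771
Raise to the power 0.8:
(V/Q)^0.8 = 4.403594771^0.8 = 3.273752762
Multiply by A:
X50 = 13.4 * 3.273752762
= 43.8683 cm

43.8683 cm


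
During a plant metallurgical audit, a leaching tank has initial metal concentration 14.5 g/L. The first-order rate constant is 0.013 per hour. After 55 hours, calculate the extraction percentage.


Compute the exponent:
-k * t = -0.013 * 55 = -0.715
Remaining concentration:
C = 14.5 * exp(-0.715)
= 14.5 * 0.4891921118
= 7.093285621 g/L
Extracted = 14.5 - 7.093285621 = 7.406714379 g/L
Extraction % = 7.406714379 / 14.5 * 100
= 51.0808%

51.0808%


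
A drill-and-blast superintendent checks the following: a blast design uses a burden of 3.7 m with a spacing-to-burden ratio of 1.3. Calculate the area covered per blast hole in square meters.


17.797 m^2

First, find the spacing:
Spacing = burden * ratio = 3.7 * 1.3
= 4.81 m
Then, calculate the area:
Area = burden * spacing = 3.7 * 4.81
= 17.797 m^2


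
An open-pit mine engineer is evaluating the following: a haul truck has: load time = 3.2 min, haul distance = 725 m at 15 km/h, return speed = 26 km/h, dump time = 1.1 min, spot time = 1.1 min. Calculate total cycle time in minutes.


Convert haul speed to m/min: 15 * 1000/60 = 250 m/min
Haul time = 725 / 250 = 2.9 min
Convert return speed to m/min: 26 * 1000/60 = 433.3333333 m/min
Return time = 725 / 433.3333333 = 1.673076923 min
Total cycle time:
= 3.2 + 2.9 + 1.1 + 1.673076923 + 1.1
= 9.9731 min

9.9731 min


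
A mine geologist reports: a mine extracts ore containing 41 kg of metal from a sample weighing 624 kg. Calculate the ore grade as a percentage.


6.5705%

Ore grade = (metal mass / ore mass) * 100
= (41 / 624) * 100
= 0.06570512821 * 100
= 6.5705%


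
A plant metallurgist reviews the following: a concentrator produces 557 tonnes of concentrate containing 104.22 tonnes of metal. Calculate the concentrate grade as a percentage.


Grade = (metal in concentrate / concentrate mass) * 100
= (104.22 / 557) * 100
= 0.1871095153 * 100
= 18.711%

18.711%


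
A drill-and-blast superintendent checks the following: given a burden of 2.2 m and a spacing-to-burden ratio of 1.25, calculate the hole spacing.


2.75 m

Spacing = burden * ratio
= 2.2 * 1.25
= 2.75 m


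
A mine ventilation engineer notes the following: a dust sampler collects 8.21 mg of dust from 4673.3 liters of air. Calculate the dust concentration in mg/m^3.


Convert liters to m^3: 1 m^3 = 1000 L
Concentration = mass / volume * 1000
= 8.21 / 4673.3 * 1000
= 0.001756788565 * 1000
= 1.7568 mg/m^3

1.7568 mg/m^3


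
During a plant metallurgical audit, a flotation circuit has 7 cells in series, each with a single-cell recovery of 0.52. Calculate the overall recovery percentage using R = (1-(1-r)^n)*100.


Complement of single-cell recovery:
1 - r = 1 - 0.52 = 0.48
Raise to power n:
(1 - r)^7 = 0.48^7 = 0.005870683423
Overall recovery:
R = (1 - 0.005870683423) * 100
= 99.4129%

99.4129%


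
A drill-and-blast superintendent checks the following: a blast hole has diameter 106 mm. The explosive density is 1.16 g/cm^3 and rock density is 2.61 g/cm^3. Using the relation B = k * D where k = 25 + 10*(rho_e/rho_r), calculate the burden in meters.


3.1211 m

First, compute k:
rho_e / rho_r = 1.16 / 2.61 = 0.4444444444
k = 25 + 10 * 0.4444444444 = 29.44444444
Then, compute burden:
B = k * D / 1000 = 29.44444444 * 106 / 1000
= 3121.111111 / 1000
= 3.1211 m


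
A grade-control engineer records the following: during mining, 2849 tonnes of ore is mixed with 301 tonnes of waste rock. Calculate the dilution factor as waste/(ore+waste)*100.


9.5556%

Total material = ore + waste
= 2849 + 301 = 3150 tonnes
Dilution = waste / total * 100
= 301 / 3150 * 100
= 0.09555555556 * 100
= 9.5556%


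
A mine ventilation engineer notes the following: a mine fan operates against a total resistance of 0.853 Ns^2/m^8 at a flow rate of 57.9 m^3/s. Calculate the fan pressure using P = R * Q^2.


2859.6057 Pa

Compute Q^2:
Q^2 = 57.9^2 = 3352.41
Compute pressure:
P = R * Q^2 = 0.853 * 3352.41
= 2859.6057 Pa
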